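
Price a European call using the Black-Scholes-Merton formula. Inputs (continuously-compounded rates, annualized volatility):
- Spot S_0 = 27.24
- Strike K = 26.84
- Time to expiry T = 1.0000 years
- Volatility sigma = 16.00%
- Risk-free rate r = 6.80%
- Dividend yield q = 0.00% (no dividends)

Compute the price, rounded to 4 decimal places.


d1 = (ln(S/K) + (r - q + 0.5*sigma^2) * T) / (sigma * sqrt(T)) = 0.59745731
d2 = d1 - sigma * sqrt(T) = 0.43745731
exp(-rT) = 0.93426047; exp(-qT) = 1.00000000
C = S_0 * exp(-qT) * N(d1) - K * exp(-rT) * N(d2)
N(d1) = 0.72489895; N(d2) = 0.66911013
C = 27.2400 * 1.00000000 * 0.72489895 - 26.8400 * 0.93426047 * 0.66911013 = 2.9679

Answer: Price = 2.9679


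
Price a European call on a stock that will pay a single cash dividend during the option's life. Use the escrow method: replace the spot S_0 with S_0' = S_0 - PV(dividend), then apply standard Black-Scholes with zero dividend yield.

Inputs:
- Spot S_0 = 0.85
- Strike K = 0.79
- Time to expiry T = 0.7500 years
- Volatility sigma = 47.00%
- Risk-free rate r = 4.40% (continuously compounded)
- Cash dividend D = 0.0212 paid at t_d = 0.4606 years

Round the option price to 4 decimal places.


Answer: Price = 0.1635

Derivation:
PV(D) = D * exp(-r * t_d) = 0.0212 * 0.97993758 = 0.02077468
S_0' = S_0 - PV(D) = 0.8500 - 0.02077468 = 0.82922532
d1 = (ln(S_0'/K) + (r + sigma^2/2)*T) / (sigma*sqrt(T)) = 0.40364516
d2 = d1 - sigma*sqrt(T) = -0.00338678
exp(-rT) = 0.96753856
N(d1) = 0.65676317; N(d2) = 0.49864887
C = S_0' * N(d1) - K * exp(-rT) * N(d2) = 0.82922532 * 0.65676317 - 0.7900 * 0.96753856 * 0.49864887 = 0.1635


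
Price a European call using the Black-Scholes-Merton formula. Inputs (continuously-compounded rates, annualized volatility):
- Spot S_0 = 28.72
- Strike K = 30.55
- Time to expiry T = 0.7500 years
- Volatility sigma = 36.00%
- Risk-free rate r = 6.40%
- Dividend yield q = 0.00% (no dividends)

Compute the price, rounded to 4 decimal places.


d1 = (ln(S/K) + (r - q + 0.5*sigma^2) * T) / (sigma * sqrt(T)) = 0.11171426
d2 = d1 - sigma * sqrt(T) = -0.20005489
exp(-rT) = 0.95313379; exp(-qT) = 1.00000000
C = S_0 * exp(-qT) * N(d1) - K * exp(-rT) * N(d2)
N(d1) = 0.54447501; N(d2) = 0.42071883
C = 28.7200 * 1.00000000 * 0.54447501 - 30.5500 * 0.95313379 * 0.42071883 = 3.3867

Answer: Price = 3.3867


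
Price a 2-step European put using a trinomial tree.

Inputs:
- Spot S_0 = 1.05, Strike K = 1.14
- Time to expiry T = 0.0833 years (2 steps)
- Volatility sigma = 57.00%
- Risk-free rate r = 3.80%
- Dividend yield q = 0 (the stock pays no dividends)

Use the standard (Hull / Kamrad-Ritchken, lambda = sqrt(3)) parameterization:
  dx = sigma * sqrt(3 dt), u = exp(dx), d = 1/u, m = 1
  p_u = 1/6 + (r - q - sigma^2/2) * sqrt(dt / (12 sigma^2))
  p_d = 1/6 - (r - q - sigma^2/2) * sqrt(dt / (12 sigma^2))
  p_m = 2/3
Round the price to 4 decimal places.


Answer: Price = V(0,0) = 0.1261

Derivation:
dt = T/N = 0.041650; dx = sigma*sqrt(3*dt) = 0.201485
u = exp(dx) = 1.223218; d = 1/u = 0.817516
p_u = 0.153804, p_m = 0.666667, p_d = 0.179530
Discount per step: exp(-r*dt) = 0.998419
Stock lattice S(k, j) with j the centered position index:
  k=0: S(0,+0) = 1.0500
  k=1: S(1,-1) = 0.8584; S(1,+0) = 1.0500; S(1,+1) = 1.2844
  k=2: S(2,-2) = 0.7017; S(2,-1) = 0.8584; S(2,+0) = 1.0500; S(2,+1) = 1.2844; S(2,+2) = 1.5711
Terminal payoffs V(N, j) = max(K - S_T, 0):
  V(2,-2) = 0.438251; V(2,-1) = 0.281608; V(2,+0) = 0.090000; V(2,+1) = 0.000000; V(2,+2) = 0.000000
Backward induction: V(k, j) = exp(-r*dt) * [p_u * V(k+1, j+1) + p_m * V(k+1, j) + p_d * V(k+1, j-1)]
  V(1,-1) = exp(-r*dt) * [p_u*0.090000 + p_m*0.281608 + p_d*0.438251] = 0.279817
  V(1,+0) = exp(-r*dt) * [p_u*0.000000 + p_m*0.090000 + p_d*0.281608] = 0.110382
  V(1,+1) = exp(-r*dt) * [p_u*0.000000 + p_m*0.000000 + p_d*0.090000] = 0.016132
  V(0,+0) = exp(-r*dt) * [p_u*0.016132 + p_m*0.110382 + p_d*0.279817] = 0.126105


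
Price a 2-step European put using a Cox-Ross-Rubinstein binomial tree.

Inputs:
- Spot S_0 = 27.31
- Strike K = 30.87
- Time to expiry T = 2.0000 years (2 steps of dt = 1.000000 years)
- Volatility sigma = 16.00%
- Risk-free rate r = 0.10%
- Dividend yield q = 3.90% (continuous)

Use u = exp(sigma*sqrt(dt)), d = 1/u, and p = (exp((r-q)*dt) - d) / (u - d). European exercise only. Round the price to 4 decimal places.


dt = T/N = 1.000000
u = exp(sigma*sqrt(dt)) = 1.173511; d = 1/u = 0.852144
p = (exp((r-q)*dt) - d) / (u - d) = 0.344059
Discount per step: exp(-r*dt) = 0.999000
Stock lattice S(k, i) with i counting down-moves:
  k=0: S(0,0) = 27.3100
  k=1: S(1,0) = 32.0486; S(1,1) = 23.2720
  k=2: S(2,0) = 37.6094; S(2,1) = 27.3100; S(2,2) = 19.8311
Terminal payoffs V(N, i) = max(K - S_T, 0):
  V(2,0) = 0.000000; V(2,1) = 3.560000; V(2,2) = 11.038870
Backward induction: V(k, i) = exp(-r*dt) * [p * V(k+1, i) + (1-p) * V(k+1, i+1)].
  V(1,0) = exp(-r*dt) * [p*0.000000 + (1-p)*3.560000] = 2.332817
  V(1,1) = exp(-r*dt) * [p*3.560000 + (1-p)*11.038870] = 8.457238
  V(0,0) = exp(-r*dt) * [p*2.332817 + (1-p)*8.457238] = 6.343730

Answer: Price = V(0,0) = 6.3437


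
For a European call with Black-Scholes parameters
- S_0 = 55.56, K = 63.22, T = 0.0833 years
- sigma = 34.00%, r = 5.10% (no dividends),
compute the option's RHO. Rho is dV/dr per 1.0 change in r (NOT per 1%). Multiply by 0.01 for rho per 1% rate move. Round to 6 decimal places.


Answer: Rho = 0.488160

Derivation:
d1 = -1.2238281289; d2 = -1.3219580428
phi(d1) = 0.1886586130; exp(-qT) = 1.0000000000; exp(-rT) = 0.9957607113
N(d2) = 0.0930910614
Rho = K*T*exp(-rT)*N(d2) = 63.2200 * 0.0833 * 0.9957607113 * 0.0930910614 = 0.488160


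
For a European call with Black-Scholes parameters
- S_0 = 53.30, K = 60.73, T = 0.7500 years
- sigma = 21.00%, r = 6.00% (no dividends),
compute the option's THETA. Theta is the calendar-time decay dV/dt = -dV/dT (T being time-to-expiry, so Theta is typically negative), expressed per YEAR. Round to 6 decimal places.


d1 = -0.3792035399; d2 = -0.5610688747
phi(d1) = 0.3712661101; exp(-qT) = 1.0000000000; exp(-rT) = 0.9559974818
Theta = -S*exp(-qT)*phi(d1)*sigma/(2*sqrt(T)) - r*K*exp(-rT)*N(d2) + q*S*exp(-qT)*N(d1)
N(d1) = 0.3522683615; N(d2) = 0.2873752928; sqrt(T) = 0.8660254038
Term 1 = -53.3000 * 1.0000000000 * 0.3712661101 * 0.2100 / (2 * 0.8660254038) = -2.3992261382
Term 2 = -0.0600 * 60.7300 * 0.9559974818 * 0.2873752928 = -1.0010613790
Term 3 = 0 (no dividend yield, q = 0)
Theta = -2.3992261382 + (-1.0010613790) + (0.0000000000) = -3.400288

Answer: Theta = -3.400288


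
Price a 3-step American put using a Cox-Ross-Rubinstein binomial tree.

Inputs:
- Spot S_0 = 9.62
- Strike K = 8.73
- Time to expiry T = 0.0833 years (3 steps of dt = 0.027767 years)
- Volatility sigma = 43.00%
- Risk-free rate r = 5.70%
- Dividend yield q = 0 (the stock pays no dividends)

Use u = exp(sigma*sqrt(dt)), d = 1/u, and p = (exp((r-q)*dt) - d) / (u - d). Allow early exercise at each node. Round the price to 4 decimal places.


dt = T/N = 0.027767
u = exp(sigma*sqrt(dt)) = 1.074282; d = 1/u = 0.930854
p = (exp((r-q)*dt) - d) / (u - d) = 0.493138
Discount per step: exp(-r*dt) = 0.998419
Stock lattice S(k, i) with i counting down-moves:
  k=0: S(0,0) = 9.6200
  k=1: S(1,0) = 10.3346; S(1,1) = 8.9548
  k=2: S(2,0) = 11.1023; S(2,1) = 9.6200; S(2,2) = 8.3356
  k=3: S(3,0) = 11.9270; S(3,1) = 10.3346; S(3,2) = 8.9548; S(3,3) = 7.7593
Terminal payoffs V(N, i) = max(K - S_T, 0):
  V(3,0) = 0.000000; V(3,1) = 0.000000; V(3,2) = 0.000000; V(3,3) = 0.970738
Backward induction: V(k, i) = exp(-r*dt) * [p * V(k+1, i) + (1-p) * V(k+1, i+1)]; then take max(V_cont, immediate exercise) for American.
  V(2,0) = exp(-r*dt) * [p*0.000000 + (1-p)*0.000000] = 0.000000; exercise = 0.000000; V(2,0) = max -> 0.000000
  V(2,1) = exp(-r*dt) * [p*0.000000 + (1-p)*0.000000] = 0.000000; exercise = 0.000000; V(2,1) = max -> 0.000000
  V(2,2) = exp(-r*dt) * [p*0.000000 + (1-p)*0.970738] = 0.491252; exercise = 0.394366; V(2,2) = max -> 0.491252
  V(1,0) = exp(-r*dt) * [p*0.000000 + (1-p)*0.000000] = 0.000000; exercise = 0.000000; V(1,0) = max -> 0.000000
  V(1,1) = exp(-r*dt) * [p*0.000000 + (1-p)*0.491252] = 0.248603; exercise = 0.000000; V(1,1) = max -> 0.248603
  V(0,0) = exp(-r*dt) * [p*0.000000 + (1-p)*0.248603] = 0.125808; exercise = 0.000000; V(0,0) = max -> 0.125808

Answer: Price = V(0,0) = 0.1258


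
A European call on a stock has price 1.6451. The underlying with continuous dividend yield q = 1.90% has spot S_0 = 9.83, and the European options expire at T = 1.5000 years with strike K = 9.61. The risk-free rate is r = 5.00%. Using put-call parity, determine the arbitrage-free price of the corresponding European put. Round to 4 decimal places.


Put-call parity: C - P = S_0 * exp(-qT) - K * exp(-rT).
S_0 * exp(-qT) = 9.8300 * 0.97190229 = 9.55379955
K * exp(-rT) = 9.6100 * 0.92774349 = 8.91561490
P = C - S*exp(-qT) + K*exp(-rT)
P = 1.6451 - 9.55379955 + 8.91561490 = 1.0069

Answer: Put price = 1.0069


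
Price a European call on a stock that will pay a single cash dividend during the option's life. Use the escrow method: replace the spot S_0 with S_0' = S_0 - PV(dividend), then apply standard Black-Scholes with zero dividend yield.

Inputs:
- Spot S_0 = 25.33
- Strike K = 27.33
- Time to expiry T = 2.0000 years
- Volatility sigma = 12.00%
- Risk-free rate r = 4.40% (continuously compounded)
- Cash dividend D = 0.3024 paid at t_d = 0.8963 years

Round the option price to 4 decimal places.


PV(D) = D * exp(-r * t_d) = 0.3024 * 0.96133032 = 0.29070629
S_0' = S_0 - PV(D) = 25.3300 - 0.29070629 = 25.03929371
d1 = (ln(S_0'/K) + (r + sigma^2/2)*T) / (sigma*sqrt(T)) = 0.08757128
d2 = d1 - sigma*sqrt(T) = -0.08213435
exp(-rT) = 0.91576088
N(d1) = 0.53489129; N(d2) = 0.46726994
C = S_0' * N(d1) - K * exp(-rT) * N(d2) = 25.03929371 * 0.53489129 - 27.3300 * 0.91576088 * 0.46726994 = 1.6986

Answer: Price = 1.6986


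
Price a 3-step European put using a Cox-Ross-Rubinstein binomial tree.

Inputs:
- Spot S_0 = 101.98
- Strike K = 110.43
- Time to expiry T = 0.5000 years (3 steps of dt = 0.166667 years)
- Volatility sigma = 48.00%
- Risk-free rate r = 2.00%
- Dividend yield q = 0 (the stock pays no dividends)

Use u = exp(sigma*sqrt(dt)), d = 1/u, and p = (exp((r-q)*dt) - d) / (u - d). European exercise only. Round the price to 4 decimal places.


dt = T/N = 0.166667
u = exp(sigma*sqrt(dt)) = 1.216477; d = 1/u = 0.822046
p = (exp((r-q)*dt) - d) / (u - d) = 0.459631
Discount per step: exp(-r*dt) = 0.996672
Stock lattice S(k, i) with i counting down-moves:
  k=0: S(0,0) = 101.9800
  k=1: S(1,0) = 124.0563; S(1,1) = 83.8322
  k=2: S(2,0) = 150.9117; S(2,1) = 101.9800; S(2,2) = 68.9139
  k=3: S(3,0) = 183.5807; S(3,1) = 124.0563; S(3,2) = 83.8322; S(3,3) = 56.6504
Terminal payoffs V(N, i) = max(K - S_T, 0):
  V(3,0) = 0.000000; V(3,1) = 0.000000; V(3,2) = 26.597770; V(3,3) = 53.779593
Backward induction: V(k, i) = exp(-r*dt) * [p * V(k+1, i) + (1-p) * V(k+1, i+1)].
  V(2,0) = exp(-r*dt) * [p*0.000000 + (1-p)*0.000000] = 0.000000
  V(2,1) = exp(-r*dt) * [p*0.000000 + (1-p)*26.597770] = 14.324770
  V(2,2) = exp(-r*dt) * [p*26.597770 + (1-p)*53.779593] = 41.148581
  V(1,0) = exp(-r*dt) * [p*0.000000 + (1-p)*14.324770] = 7.714896
  V(1,1) = exp(-r*dt) * [p*14.324770 + (1-p)*41.148581] = 28.723609
  V(0,0) = exp(-r*dt) * [p*7.714896 + (1-p)*28.723609] = 19.003891

Answer: Price = V(0,0) = 19.0039


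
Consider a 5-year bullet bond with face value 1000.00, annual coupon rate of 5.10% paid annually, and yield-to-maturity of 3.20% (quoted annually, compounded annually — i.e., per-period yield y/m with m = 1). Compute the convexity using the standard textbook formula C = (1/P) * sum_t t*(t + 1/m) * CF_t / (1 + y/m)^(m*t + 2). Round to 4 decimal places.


Coupon per period c = face * coupon_rate / m = 51.000000
Periods per year m = 1; per-period yield y/m = 0.032000
Number of cashflows N = 5
Cashflows (t years, CF_t, discount factor 1/(1+y/m)^(m*t), PV):
  t = 1.0000: CF_t = 51.000000, DF = 0.968992, PV = 49.418605
  t = 2.0000: CF_t = 51.000000, DF = 0.938946, PV = 47.886245
  t = 3.0000: CF_t = 51.000000, DF = 0.909831, PV = 46.401400
  t = 4.0000: CF_t = 51.000000, DF = 0.881620, PV = 44.962597
  t = 5.0000: CF_t = 1051.000000, DF = 0.854283, PV = 897.850915
Price P = sum_t PV_t = 1086.519761
Convexity numerator sum_t t*(t + 1/m) * CF_t / (1+y/m)^(m*t + 2):
  t = 1.0000: term = 92.802800
  t = 2.0000: term = 269.775581
  t = 3.0000: term = 522.820894
  t = 4.0000: term = 844.348990
  t = 5.0000: term = 25291.005132
Convexity = (1/P) * sum = 27020.753398 / 1086.519761 = 24.869086

Answer: Convexity = 24.8691


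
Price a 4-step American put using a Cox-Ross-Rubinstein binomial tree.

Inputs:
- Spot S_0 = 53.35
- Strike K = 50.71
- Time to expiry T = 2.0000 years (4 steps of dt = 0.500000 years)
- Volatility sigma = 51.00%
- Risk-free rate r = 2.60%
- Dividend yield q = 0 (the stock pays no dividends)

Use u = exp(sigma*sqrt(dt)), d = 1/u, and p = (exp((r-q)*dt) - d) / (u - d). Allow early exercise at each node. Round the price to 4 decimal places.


dt = T/N = 0.500000
u = exp(sigma*sqrt(dt)) = 1.434225; d = 1/u = 0.697241
p = (exp((r-q)*dt) - d) / (u - d) = 0.428563
Discount per step: exp(-r*dt) = 0.987084
Stock lattice S(k, i) with i counting down-moves:
  k=0: S(0,0) = 53.3500
  k=1: S(1,0) = 76.5159; S(1,1) = 37.1978
  k=2: S(2,0) = 109.7410; S(2,1) = 53.3500; S(2,2) = 25.9358
  k=3: S(3,0) = 157.3932; S(3,1) = 76.5159; S(3,2) = 37.1978; S(3,3) = 18.0835
  k=4: S(4,0) = 225.7373; S(4,1) = 109.7410; S(4,2) = 53.3500; S(4,3) = 25.9358; S(4,4) = 12.6086
Terminal payoffs V(N, i) = max(K - S_T, 0):
  V(4,0) = 0.000000; V(4,1) = 0.000000; V(4,2) = 0.000000; V(4,3) = 24.774179; V(4,4) = 38.101438
Backward induction: V(k, i) = exp(-r*dt) * [p * V(k+1, i) + (1-p) * V(k+1, i+1)]; then take max(V_cont, immediate exercise) for American.
  V(3,0) = exp(-r*dt) * [p*0.000000 + (1-p)*0.000000] = 0.000000; exercise = 0.000000; V(3,0) = max -> 0.000000
  V(3,1) = exp(-r*dt) * [p*0.000000 + (1-p)*0.000000] = 0.000000; exercise = 0.000000; V(3,1) = max -> 0.000000
  V(3,2) = exp(-r*dt) * [p*0.000000 + (1-p)*24.774179] = 13.974034; exercise = 13.512204; V(3,2) = max -> 13.974034
  V(3,3) = exp(-r*dt) * [p*24.774179 + (1-p)*38.101438] = 31.971524; exercise = 32.626488; V(3,3) = max -> 32.626488
  V(2,0) = exp(-r*dt) * [p*0.000000 + (1-p)*0.000000] = 0.000000; exercise = 0.000000; V(2,0) = max -> 0.000000
  V(2,1) = exp(-r*dt) * [p*0.000000 + (1-p)*13.974034] = 7.882143; exercise = 0.000000; V(2,1) = max -> 7.882143
  V(2,2) = exp(-r*dt) * [p*13.974034 + (1-p)*32.626488] = 24.314582; exercise = 24.774179; V(2,2) = max -> 24.774179
  V(1,0) = exp(-r*dt) * [p*0.000000 + (1-p)*7.882143] = 4.445973; exercise = 0.000000; V(1,0) = max -> 4.445973
  V(1,1) = exp(-r*dt) * [p*7.882143 + (1-p)*24.774179] = 17.308399; exercise = 13.512204; V(1,1) = max -> 17.308399
  V(0,0) = exp(-r*dt) * [p*4.445973 + (1-p)*17.308399] = 11.643682; exercise = 0.000000; V(0,0) = max -> 11.643682

Answer: Price = V(0,0) = 11.6437


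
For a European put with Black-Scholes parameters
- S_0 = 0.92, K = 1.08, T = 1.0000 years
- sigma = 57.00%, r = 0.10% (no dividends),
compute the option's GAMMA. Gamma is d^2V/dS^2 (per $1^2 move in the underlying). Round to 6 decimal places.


d1 = 0.0054514911; d2 = -0.5645485089
phi(d1) = 0.3989363524; exp(-qT) = 1.0000000000; exp(-rT) = 0.9990004998
Gamma = exp(-qT) * phi(d1) / (S * sigma * sqrt(T)) = 1.0000000000 * 0.3989363524 / (0.9200 * 0.5700 * 1.0000000000) = 0.760748

Answer: Gamma = 0.760748


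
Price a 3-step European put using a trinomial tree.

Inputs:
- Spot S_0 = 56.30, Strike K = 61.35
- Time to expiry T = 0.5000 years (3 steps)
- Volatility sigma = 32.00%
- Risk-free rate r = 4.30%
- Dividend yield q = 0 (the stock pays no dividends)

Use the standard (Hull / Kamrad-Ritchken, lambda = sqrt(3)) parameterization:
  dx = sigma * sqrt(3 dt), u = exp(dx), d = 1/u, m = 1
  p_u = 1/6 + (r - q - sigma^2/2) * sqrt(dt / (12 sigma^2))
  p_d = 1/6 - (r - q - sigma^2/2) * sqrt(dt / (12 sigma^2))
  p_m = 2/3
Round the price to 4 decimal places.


Answer: Price = V(0,0) = 7.4803

Derivation:
dt = T/N = 0.166667; dx = sigma*sqrt(3*dt) = 0.226274
u = exp(dx) = 1.253919; d = 1/u = 0.797499
p_u = 0.163647, p_m = 0.666667, p_d = 0.169687
Discount per step: exp(-r*dt) = 0.992859
Stock lattice S(k, j) with j the centered position index:
  k=0: S(0,+0) = 56.3000
  k=1: S(1,-1) = 44.8992; S(1,+0) = 56.3000; S(1,+1) = 70.5957
  k=2: S(2,-2) = 35.8071; S(2,-1) = 44.8992; S(2,+0) = 56.3000; S(2,+1) = 70.5957; S(2,+2) = 88.5213
  k=3: S(3,-3) = 28.5561; S(3,-2) = 35.8071; S(3,-1) = 44.8992; S(3,+0) = 56.3000; S(3,+1) = 70.5957; S(3,+2) = 88.5213; S(3,+3) = 110.9985
Terminal payoffs V(N, j) = max(K - S_T, 0):
  V(3,-3) = 32.793859; V(3,-2) = 25.542900; V(3,-1) = 16.450783; V(3,+0) = 5.050000; V(3,+1) = 0.000000; V(3,+2) = 0.000000; V(3,+3) = 0.000000
Backward induction: V(k, j) = exp(-r*dt) * [p_u * V(k+1, j+1) + p_m * V(k+1, j) + p_d * V(k+1, j-1)]
  V(2,-2) = exp(-r*dt) * [p_u*16.450783 + p_m*25.542900 + p_d*32.793859] = 25.104831
  V(2,-1) = exp(-r*dt) * [p_u*5.050000 + p_m*16.450783 + p_d*25.542900] = 16.012722
  V(2,+0) = exp(-r*dt) * [p_u*0.000000 + p_m*5.050000 + p_d*16.450783] = 6.114168
  V(2,+1) = exp(-r*dt) * [p_u*0.000000 + p_m*0.000000 + p_d*5.050000] = 0.850798
  V(2,+2) = exp(-r*dt) * [p_u*0.000000 + p_m*0.000000 + p_d*0.000000] = 0.000000
  V(1,-1) = exp(-r*dt) * [p_u*6.114168 + p_m*16.012722 + p_d*25.104831] = 15.821868
  V(1,+0) = exp(-r*dt) * [p_u*0.850798 + p_m*6.114168 + p_d*16.012722] = 6.882982
  V(1,+1) = exp(-r*dt) * [p_u*0.000000 + p_m*0.850798 + p_d*6.114168] = 1.593232
  V(0,+0) = exp(-r*dt) * [p_u*1.593232 + p_m*6.882982 + p_d*15.821868] = 7.480339


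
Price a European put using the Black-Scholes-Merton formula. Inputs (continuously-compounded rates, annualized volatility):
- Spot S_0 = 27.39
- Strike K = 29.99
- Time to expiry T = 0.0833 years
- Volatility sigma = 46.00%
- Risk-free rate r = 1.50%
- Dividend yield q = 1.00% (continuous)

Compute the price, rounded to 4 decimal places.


Answer: Price = 3.1465

Derivation:
d1 = (ln(S/K) + (r - q + 0.5*sigma^2) * T) / (sigma * sqrt(T)) = -0.61354259
d2 = d1 - sigma * sqrt(T) = -0.74630659
exp(-rT) = 0.99875128; exp(-qT) = 0.99916735
P = K * exp(-rT) * N(-d2) - S_0 * exp(-qT) * N(-d1)
N(-d1) = 0.73024119; N(-d2) = 0.77225889
P = 29.9900 * 0.99875128 * 0.77225889 - 27.3900 * 0.99916735 * 0.73024119 = 3.1465


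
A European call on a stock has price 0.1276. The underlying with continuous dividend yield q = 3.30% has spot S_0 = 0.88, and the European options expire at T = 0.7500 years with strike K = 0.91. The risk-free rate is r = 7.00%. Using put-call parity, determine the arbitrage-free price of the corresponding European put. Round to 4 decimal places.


Put-call parity: C - P = S_0 * exp(-qT) - K * exp(-rT).
S_0 * exp(-qT) = 0.8800 * 0.97555377 = 0.85848732
K * exp(-rT) = 0.9100 * 0.94885432 = 0.86345743
P = C - S*exp(-qT) + K*exp(-rT)
P = 0.1276 - 0.85848732 + 0.86345743 = 0.1326

Answer: Put price = 0.1326


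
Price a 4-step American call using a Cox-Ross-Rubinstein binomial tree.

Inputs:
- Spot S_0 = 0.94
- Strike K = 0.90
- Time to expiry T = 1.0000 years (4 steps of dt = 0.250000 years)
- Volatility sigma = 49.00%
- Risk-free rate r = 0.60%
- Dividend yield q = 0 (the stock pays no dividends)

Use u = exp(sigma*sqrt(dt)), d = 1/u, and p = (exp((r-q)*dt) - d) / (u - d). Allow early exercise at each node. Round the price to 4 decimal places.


Answer: Price = V(0,0) = 0.1970

Derivation:
dt = T/N = 0.250000
u = exp(sigma*sqrt(dt)) = 1.277621; d = 1/u = 0.782705
p = (exp((r-q)*dt) - d) / (u - d) = 0.442088
Discount per step: exp(-r*dt) = 0.998501
Stock lattice S(k, i) with i counting down-moves:
  k=0: S(0,0) = 0.9400
  k=1: S(1,0) = 1.2010; S(1,1) = 0.7357
  k=2: S(2,0) = 1.5344; S(2,1) = 0.9400; S(2,2) = 0.5759
  k=3: S(3,0) = 1.9604; S(3,1) = 1.2010; S(3,2) = 0.7357; S(3,3) = 0.4507
  k=4: S(4,0) = 2.5046; S(4,1) = 1.5344; S(4,2) = 0.9400; S(4,3) = 0.5759; S(4,4) = 0.3528
Terminal payoffs V(N, i) = max(S_T - K, 0):
  V(4,0) = 1.604589; V(4,1) = 0.634377; V(4,2) = 0.040000; V(4,3) = 0.000000; V(4,4) = 0.000000
Backward induction: V(k, i) = exp(-r*dt) * [p * V(k+1, i) + (1-p) * V(k+1, i+1)]; then take max(V_cont, immediate exercise) for American.
  V(3,0) = exp(-r*dt) * [p*1.604589 + (1-p)*0.634377] = 1.061702; exercise = 1.060353; V(3,0) = max -> 1.061702
  V(3,1) = exp(-r*dt) * [p*0.634377 + (1-p)*0.040000] = 0.302313; exercise = 0.300964; V(3,1) = max -> 0.302313
  V(3,2) = exp(-r*dt) * [p*0.040000 + (1-p)*0.000000] = 0.017657; exercise = 0.000000; V(3,2) = max -> 0.017657
  V(3,3) = exp(-r*dt) * [p*0.000000 + (1-p)*0.000000] = 0.000000; exercise = 0.000000; V(3,3) = max -> 0.000000
  V(2,0) = exp(-r*dt) * [p*1.061702 + (1-p)*0.302313] = 0.637073; exercise = 0.634377; V(2,0) = max -> 0.637073
  V(2,1) = exp(-r*dt) * [p*0.302313 + (1-p)*0.017657] = 0.143285; exercise = 0.040000; V(2,1) = max -> 0.143285
  V(2,2) = exp(-r*dt) * [p*0.017657 + (1-p)*0.000000] = 0.007794; exercise = 0.000000; V(2,2) = max -> 0.007794
  V(1,0) = exp(-r*dt) * [p*0.637073 + (1-p)*0.143285] = 0.361041; exercise = 0.300964; V(1,0) = max -> 0.361041
  V(1,1) = exp(-r*dt) * [p*0.143285 + (1-p)*0.007794] = 0.067591; exercise = 0.000000; V(1,1) = max -> 0.067591
  V(0,0) = exp(-r*dt) * [p*0.361041 + (1-p)*0.067591] = 0.197026; exercise = 0.040000; V(0,0) = max -> 0.197026


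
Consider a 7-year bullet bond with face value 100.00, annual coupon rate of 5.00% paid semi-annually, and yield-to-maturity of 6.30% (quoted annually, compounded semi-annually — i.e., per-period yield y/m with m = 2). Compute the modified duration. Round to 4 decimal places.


Answer: Modified duration = 5.7630

Derivation:
Coupon per period c = face * coupon_rate / m = 2.500000
Periods per year m = 2; per-period yield y/m = 0.031500
Number of cashflows N = 14
Cashflows (t years, CF_t, discount factor 1/(1+y/m)^(m*t), PV):
  t = 0.5000: CF_t = 2.500000, DF = 0.969462, PV = 2.423655
  t = 1.0000: CF_t = 2.500000, DF = 0.939856, PV = 2.349641
  t = 1.5000: CF_t = 2.500000, DF = 0.911155, PV = 2.277888
  t = 2.0000: CF_t = 2.500000, DF = 0.883330, PV = 2.208325
  t = 2.5000: CF_t = 2.500000, DF = 0.856355, PV = 2.140888
  t = 3.0000: CF_t = 2.500000, DF = 0.830204, PV = 2.075509
  t = 3.5000: CF_t = 2.500000, DF = 0.804851, PV = 2.012127
  t = 4.0000: CF_t = 2.500000, DF = 0.780272, PV = 1.950681
  t = 4.5000: CF_t = 2.500000, DF = 0.756444, PV = 1.891111
  t = 5.0000: CF_t = 2.500000, DF = 0.733344, PV = 1.833360
  t = 5.5000: CF_t = 2.500000, DF = 0.710949, PV = 1.777372
  t = 6.0000: CF_t = 2.500000, DF = 0.689238, PV = 1.723095
  t = 6.5000: CF_t = 2.500000, DF = 0.668190, PV = 1.670475
  t = 7.0000: CF_t = 102.500000, DF = 0.647785, PV = 66.397941
Price P = sum_t PV_t = 92.732067
First compute Macaulay numerator sum_t t * PV_t:
  t * PV_t at t = 0.5000: 1.211827
  t * PV_t at t = 1.0000: 2.349641
  t * PV_t at t = 1.5000: 3.416832
  t * PV_t at t = 2.0000: 4.416651
  t * PV_t at t = 2.5000: 5.352219
  t * PV_t at t = 3.0000: 6.226527
  t * PV_t at t = 3.5000: 7.042444
  t * PV_t at t = 4.0000: 7.802722
  t * PV_t at t = 4.5000: 8.509997
  t * PV_t at t = 5.0000: 9.166799
  t * PV_t at t = 5.5000: 9.775549
  t * PV_t at t = 6.0000: 10.338570
  t * PV_t at t = 6.5000: 10.858088
  t * PV_t at t = 7.0000: 464.785588
Macaulay duration D = 551.253454 / 92.732067 = 5.944583
Modified duration = D / (1 + y/m) = 5.944583 / (1 + 0.031500) = 5.763047


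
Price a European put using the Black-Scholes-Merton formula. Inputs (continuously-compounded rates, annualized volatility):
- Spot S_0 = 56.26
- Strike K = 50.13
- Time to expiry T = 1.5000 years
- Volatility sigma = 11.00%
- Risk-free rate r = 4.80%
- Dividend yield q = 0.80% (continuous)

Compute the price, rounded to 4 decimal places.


d1 = (ln(S/K) + (r - q + 0.5*sigma^2) * T) / (sigma * sqrt(T)) = 1.36903594
d2 = d1 - sigma * sqrt(T) = 1.23431400
exp(-rT) = 0.93053090; exp(-qT) = 0.98807171
P = K * exp(-rT) * N(-d2) - S_0 * exp(-qT) * N(-d1)
N(-d1) = 0.08549402; N(-d2) = 0.10854296
P = 50.1300 * 0.93053090 * 0.10854296 - 56.2600 * 0.98807171 * 0.08549402 = 0.3107

Answer: Price = 0.3107


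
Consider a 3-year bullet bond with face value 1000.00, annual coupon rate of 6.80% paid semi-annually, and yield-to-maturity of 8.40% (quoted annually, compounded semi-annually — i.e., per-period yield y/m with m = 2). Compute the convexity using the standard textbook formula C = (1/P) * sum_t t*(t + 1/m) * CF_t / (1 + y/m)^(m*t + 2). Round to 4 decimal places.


Answer: Convexity = 8.6373

Derivation:
Coupon per period c = face * coupon_rate / m = 34.000000
Periods per year m = 2; per-period yield y/m = 0.042000
Number of cashflows N = 6
Cashflows (t years, CF_t, discount factor 1/(1+y/m)^(m*t), PV):
  t = 0.5000: CF_t = 34.000000, DF = 0.959693, PV = 32.629559
  t = 1.0000: CF_t = 34.000000, DF = 0.921010, PV = 31.314356
  t = 1.5000: CF_t = 34.000000, DF = 0.883887, PV = 30.052165
  t = 2.0000: CF_t = 34.000000, DF = 0.848260, PV = 28.840849
  t = 2.5000: CF_t = 34.000000, DF = 0.814069, PV = 27.678358
  t = 3.0000: CF_t = 1034.000000, DF = 0.781257, PV = 807.819300
Price P = sum_t PV_t = 958.334586
Convexity numerator sum_t t*(t + 1/m) * CF_t / (1+y/m)^(m*t + 2):
  t = 0.5000: term = 15.026082
  t = 1.0000: term = 43.261274
  t = 1.5000: term = 83.035074
  t = 2.0000: term = 132.813618
  t = 2.5000: term = 191.190429
  t = 3.0000: term = 7812.105256
Convexity = (1/P) * sum = 8277.431733 / 958.334586 = 8.637309


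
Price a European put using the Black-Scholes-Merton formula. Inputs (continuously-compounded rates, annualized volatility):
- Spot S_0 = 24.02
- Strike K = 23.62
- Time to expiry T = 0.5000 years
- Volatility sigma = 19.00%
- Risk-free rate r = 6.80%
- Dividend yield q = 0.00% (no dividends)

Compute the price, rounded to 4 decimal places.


Answer: Price = 0.7483

Derivation:
d1 = (ln(S/K) + (r - q + 0.5*sigma^2) * T) / (sigma * sqrt(T)) = 0.44523913
d2 = d1 - sigma * sqrt(T) = 0.31088884
exp(-rT) = 0.96657150; exp(-qT) = 1.00000000
P = K * exp(-rT) * N(-d2) - S_0 * exp(-qT) * N(-d1)
N(-d1) = 0.32807347; N(-d2) = 0.37794256
P = 23.6200 * 0.96657150 * 0.37794256 - 24.0200 * 1.00000000 * 0.32807347 = 0.7483


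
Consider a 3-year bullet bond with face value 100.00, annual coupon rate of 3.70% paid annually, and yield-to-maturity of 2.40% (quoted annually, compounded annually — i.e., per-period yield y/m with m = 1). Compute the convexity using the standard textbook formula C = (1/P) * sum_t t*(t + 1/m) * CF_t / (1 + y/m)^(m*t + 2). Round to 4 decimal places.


Answer: Convexity = 10.9172

Derivation:
Coupon per period c = face * coupon_rate / m = 3.700000
Periods per year m = 1; per-period yield y/m = 0.024000
Number of cashflows N = 3
Cashflows (t years, CF_t, discount factor 1/(1+y/m)^(m*t), PV):
  t = 1.0000: CF_t = 3.700000, DF = 0.976562, PV = 3.613281
  t = 2.0000: CF_t = 3.700000, DF = 0.953674, PV = 3.528595
  t = 3.0000: CF_t = 103.700000, DF = 0.931323, PV = 96.578151
Price P = sum_t PV_t = 103.720027
Convexity numerator sum_t t*(t + 1/m) * CF_t / (1+y/m)^(m*t + 2):
  t = 1.0000: term = 6.891787
  t = 2.0000: term = 20.190782
  t = 3.0000: term = 1105.249225
Convexity = (1/P) * sum = 1132.331795 / 103.720027 = 10.917195


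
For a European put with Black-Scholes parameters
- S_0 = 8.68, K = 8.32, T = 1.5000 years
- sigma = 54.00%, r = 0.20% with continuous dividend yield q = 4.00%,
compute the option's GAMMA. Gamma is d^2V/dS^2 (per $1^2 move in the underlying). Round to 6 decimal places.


Answer: Gamma = 0.062405

Derivation:
d1 = 0.3085438878; d2 = -0.3528183428
phi(d1) = 0.3803976224; exp(-qT) = 0.9417645336; exp(-rT) = 0.9970044955
Gamma = exp(-qT) * phi(d1) / (S * sigma * sqrt(T)) = 0.9417645336 * 0.3803976224 / (8.6800 * 0.5400 * 1.2247448714) = 0.062405


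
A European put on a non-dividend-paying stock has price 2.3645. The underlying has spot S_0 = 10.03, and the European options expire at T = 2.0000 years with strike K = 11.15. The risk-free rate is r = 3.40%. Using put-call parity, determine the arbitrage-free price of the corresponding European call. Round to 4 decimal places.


Answer: Call price = 1.9775

Derivation:
Put-call parity: C - P = S_0 * exp(-qT) - K * exp(-rT).
S_0 * exp(-qT) = 10.0300 * 1.00000000 = 10.03000000
K * exp(-rT) = 11.1500 * 0.93426047 = 10.41700428
C = P + S*exp(-qT) - K*exp(-rT)
C = 2.3645 + 10.03000000 - 10.41700428 = 1.9775


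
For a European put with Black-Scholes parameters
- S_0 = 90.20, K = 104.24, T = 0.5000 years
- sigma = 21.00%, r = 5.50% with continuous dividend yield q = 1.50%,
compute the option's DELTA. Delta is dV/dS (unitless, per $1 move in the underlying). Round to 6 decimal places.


Answer: Delta = -0.772141

Derivation:
d1 = -0.7653017080; d2 = -0.9137941320
phi(d1) = 0.2976663992; exp(-qT) = 0.9925280548; exp(-rT) = 0.9728746826
N(-d1) = 0.7779540464
Delta = -exp(-qT) * N(-d1) = -0.9925280548 * 0.7779540464 = -0.772141


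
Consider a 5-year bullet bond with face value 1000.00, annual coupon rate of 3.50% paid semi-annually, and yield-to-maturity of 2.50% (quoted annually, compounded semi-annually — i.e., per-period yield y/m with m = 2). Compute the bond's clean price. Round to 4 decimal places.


Coupon per period c = face * coupon_rate / m = 17.500000
Periods per year m = 2; per-period yield y/m = 0.012500
Number of cashflows N = 10
Cashflows (t years, CF_t, discount factor 1/(1+y/m)^(m*t), PV):
  t = 0.5000: CF_t = 17.500000, DF = 0.987654, PV = 17.283951
  t = 1.0000: CF_t = 17.500000, DF = 0.975461, PV = 17.070569
  t = 1.5000: CF_t = 17.500000, DF = 0.963418, PV = 16.859821
  t = 2.0000: CF_t = 17.500000, DF = 0.951524, PV = 16.651675
  t = 2.5000: CF_t = 17.500000, DF = 0.939777, PV = 16.446099
  t = 3.0000: CF_t = 17.500000, DF = 0.928175, PV = 16.243060
  t = 3.5000: CF_t = 17.500000, DF = 0.916716, PV = 16.042529
  t = 4.0000: CF_t = 17.500000, DF = 0.905398, PV = 15.844473
  t = 4.5000: CF_t = 17.500000, DF = 0.894221, PV = 15.648862
  t = 5.0000: CF_t = 1017.500000, DF = 0.883181, PV = 898.636592
Price P = sum_t PV_t = 1046.727630

Answer: Price = 1046.7276


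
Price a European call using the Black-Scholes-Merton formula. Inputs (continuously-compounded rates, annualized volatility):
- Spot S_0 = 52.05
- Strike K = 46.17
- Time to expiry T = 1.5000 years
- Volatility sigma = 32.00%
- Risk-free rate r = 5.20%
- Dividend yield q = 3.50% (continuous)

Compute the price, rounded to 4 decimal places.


Answer: Price = 10.9742

Derivation:
d1 = (ln(S/K) + (r - q + 0.5*sigma^2) * T) / (sigma * sqrt(T)) = 0.56688990
d2 = d1 - sigma * sqrt(T) = 0.17497154
exp(-rT) = 0.92496443; exp(-qT) = 0.94885432
C = S_0 * exp(-qT) * N(d1) - K * exp(-rT) * N(d2)
N(d1) = 0.71460551; N(d2) = 0.56944900
C = 52.0500 * 0.94885432 * 0.71460551 - 46.1700 * 0.92496443 * 0.56944900 = 10.9742


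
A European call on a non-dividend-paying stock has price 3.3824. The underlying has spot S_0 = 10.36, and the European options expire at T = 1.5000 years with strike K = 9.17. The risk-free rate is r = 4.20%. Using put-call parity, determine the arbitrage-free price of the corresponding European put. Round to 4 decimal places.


Put-call parity: C - P = S_0 * exp(-qT) - K * exp(-rT).
S_0 * exp(-qT) = 10.3600 * 1.00000000 = 10.36000000
K * exp(-rT) = 9.1700 * 0.93894347 = 8.61011165
P = C - S*exp(-qT) + K*exp(-rT)
P = 3.3824 - 10.36000000 + 8.61011165 = 1.6325

Answer: Put price = 1.6325


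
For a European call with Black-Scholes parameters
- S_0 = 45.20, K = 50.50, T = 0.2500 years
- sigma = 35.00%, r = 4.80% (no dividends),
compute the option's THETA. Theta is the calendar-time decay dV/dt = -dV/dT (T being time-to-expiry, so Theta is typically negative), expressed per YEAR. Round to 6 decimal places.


d1 = -0.4775071397; d2 = -0.6525071397
phi(d1) = 0.3559570977; exp(-qT) = 1.0000000000; exp(-rT) = 0.9880717129
Theta = -S*exp(-qT)*phi(d1)*sigma/(2*sqrt(T)) - r*K*exp(-rT)*N(d2) + q*S*exp(-qT)*N(d1)
N(d1) = 0.3165005190; N(d2) = 0.2570370343; sqrt(T) = 0.5000000000
Term 1 = -45.2000 * 1.0000000000 * 0.3559570977 * 0.3500 / (2 * 0.5000000000) = -5.6312412856
Term 2 = -0.0480 * 50.5000 * 0.9880717129 * 0.2570370343 = -0.6156257592
Term 3 = 0 (no dividend yield, q = 0)
Theta = -5.6312412856 + (-0.6156257592) + (0.0000000000) = -6.246867

Answer: Theta = -6.246867


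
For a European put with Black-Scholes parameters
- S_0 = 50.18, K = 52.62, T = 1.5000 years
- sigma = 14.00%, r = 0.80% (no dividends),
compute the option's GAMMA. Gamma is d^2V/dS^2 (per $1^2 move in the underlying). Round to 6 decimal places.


d1 = -0.1211898737; d2 = -0.2926541557
phi(d1) = 0.3960233812; exp(-qT) = 1.0000000000; exp(-rT) = 0.9880717129
Gamma = exp(-qT) * phi(d1) / (S * sigma * sqrt(T)) = 1.0000000000 * 0.3960233812 / (50.1800 * 0.1400 * 1.2247448714) = 0.046027

Answer: Gamma = 0.046027


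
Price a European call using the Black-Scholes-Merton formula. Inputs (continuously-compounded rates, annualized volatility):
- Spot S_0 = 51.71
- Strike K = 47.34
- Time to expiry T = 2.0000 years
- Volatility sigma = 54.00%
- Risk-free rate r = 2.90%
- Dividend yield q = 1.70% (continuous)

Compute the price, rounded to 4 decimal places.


Answer: Price = 16.8749

Derivation:
d1 = (ln(S/K) + (r - q + 0.5*sigma^2) * T) / (sigma * sqrt(T)) = 0.52888390
d2 = d1 - sigma * sqrt(T) = -0.23479143
exp(-rT) = 0.94364995; exp(-qT) = 0.96657150
C = S_0 * exp(-qT) * N(d1) - K * exp(-rT) * N(d2)
N(d1) = 0.70155700; N(d2) = 0.40718531
C = 51.7100 * 0.96657150 * 0.70155700 - 47.3400 * 0.94364995 * 0.40718531 = 16.8749


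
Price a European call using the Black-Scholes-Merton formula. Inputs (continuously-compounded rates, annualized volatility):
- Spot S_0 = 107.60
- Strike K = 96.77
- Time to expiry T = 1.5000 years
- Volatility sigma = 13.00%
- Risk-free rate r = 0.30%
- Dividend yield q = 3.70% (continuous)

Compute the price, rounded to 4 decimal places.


Answer: Price = 9.3849

Derivation:
d1 = (ln(S/K) + (r - q + 0.5*sigma^2) * T) / (sigma * sqrt(T)) = 0.42557447
d2 = d1 - sigma * sqrt(T) = 0.26635763
exp(-rT) = 0.99551011; exp(-qT) = 0.94601202
C = S_0 * exp(-qT) * N(d1) - K * exp(-rT) * N(d2)
N(d1) = 0.66479103; N(d2) = 0.60501810
C = 107.6000 * 0.94601202 * 0.66479103 - 96.7700 * 0.99551011 * 0.60501810 = 9.3849


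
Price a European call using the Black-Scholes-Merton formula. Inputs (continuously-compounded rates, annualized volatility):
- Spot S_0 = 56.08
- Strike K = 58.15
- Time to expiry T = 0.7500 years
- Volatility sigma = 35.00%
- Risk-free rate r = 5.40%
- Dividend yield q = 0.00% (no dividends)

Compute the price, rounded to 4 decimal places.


d1 = (ln(S/K) + (r - q + 0.5*sigma^2) * T) / (sigma * sqrt(T)) = 0.16558691
d2 = d1 - sigma * sqrt(T) = -0.13752198
exp(-rT) = 0.96030916; exp(-qT) = 1.00000000
C = S_0 * exp(-qT) * N(d1) - K * exp(-rT) * N(d2)
N(d1) = 0.56575897; N(d2) = 0.44530911
C = 56.0800 * 1.00000000 * 0.56575897 - 58.1500 * 0.96030916 * 0.44530911 = 6.8608

Answer: Price = 6.8608


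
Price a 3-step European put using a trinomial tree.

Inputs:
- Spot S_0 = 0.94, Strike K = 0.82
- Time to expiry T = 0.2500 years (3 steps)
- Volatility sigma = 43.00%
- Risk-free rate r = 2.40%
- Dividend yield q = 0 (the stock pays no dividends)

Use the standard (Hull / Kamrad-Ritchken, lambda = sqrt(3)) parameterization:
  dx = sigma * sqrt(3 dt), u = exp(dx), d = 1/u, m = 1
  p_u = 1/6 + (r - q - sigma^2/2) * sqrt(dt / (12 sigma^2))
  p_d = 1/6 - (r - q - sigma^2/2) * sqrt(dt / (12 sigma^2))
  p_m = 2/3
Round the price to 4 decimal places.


Answer: Price = V(0,0) = 0.0310

Derivation:
dt = T/N = 0.083333; dx = sigma*sqrt(3*dt) = 0.215000
u = exp(dx) = 1.239862; d = 1/u = 0.806541
p_u = 0.153401, p_m = 0.666667, p_d = 0.179932
Discount per step: exp(-r*dt) = 0.998002
Stock lattice S(k, j) with j the centered position index:
  k=0: S(0,+0) = 0.9400
  k=1: S(1,-1) = 0.7581; S(1,+0) = 0.9400; S(1,+1) = 1.1655
  k=2: S(2,-2) = 0.6115; S(2,-1) = 0.7581; S(2,+0) = 0.9400; S(2,+1) = 1.1655; S(2,+2) = 1.4450
  k=3: S(3,-3) = 0.4932; S(3,-2) = 0.6115; S(3,-1) = 0.7581; S(3,+0) = 0.9400; S(3,+1) = 1.1655; S(3,+2) = 1.4450; S(3,+3) = 1.7916
Terminal payoffs V(N, j) = max(K - S_T, 0):
  V(3,-3) = 0.326817; V(3,-2) = 0.208521; V(3,-1) = 0.061851; V(3,+0) = 0.000000; V(3,+1) = 0.000000; V(3,+2) = 0.000000; V(3,+3) = 0.000000
Backward induction: V(k, j) = exp(-r*dt) * [p_u * V(k+1, j+1) + p_m * V(k+1, j) + p_d * V(k+1, j-1)]
  V(2,-2) = exp(-r*dt) * [p_u*0.061851 + p_m*0.208521 + p_d*0.326817] = 0.206893
  V(2,-1) = exp(-r*dt) * [p_u*0.000000 + p_m*0.061851 + p_d*0.208521] = 0.078596
  V(2,+0) = exp(-r*dt) * [p_u*0.000000 + p_m*0.000000 + p_d*0.061851] = 0.011107
  V(2,+1) = exp(-r*dt) * [p_u*0.000000 + p_m*0.000000 + p_d*0.000000] = 0.000000
  V(2,+2) = exp(-r*dt) * [p_u*0.000000 + p_m*0.000000 + p_d*0.000000] = 0.000000
  V(1,-1) = exp(-r*dt) * [p_u*0.011107 + p_m*0.078596 + p_d*0.206893] = 0.091146
  V(1,+0) = exp(-r*dt) * [p_u*0.000000 + p_m*0.011107 + p_d*0.078596] = 0.021503
  V(1,+1) = exp(-r*dt) * [p_u*0.000000 + p_m*0.000000 + p_d*0.011107] = 0.001994
  V(0,+0) = exp(-r*dt) * [p_u*0.001994 + p_m*0.021503 + p_d*0.091146] = 0.030980


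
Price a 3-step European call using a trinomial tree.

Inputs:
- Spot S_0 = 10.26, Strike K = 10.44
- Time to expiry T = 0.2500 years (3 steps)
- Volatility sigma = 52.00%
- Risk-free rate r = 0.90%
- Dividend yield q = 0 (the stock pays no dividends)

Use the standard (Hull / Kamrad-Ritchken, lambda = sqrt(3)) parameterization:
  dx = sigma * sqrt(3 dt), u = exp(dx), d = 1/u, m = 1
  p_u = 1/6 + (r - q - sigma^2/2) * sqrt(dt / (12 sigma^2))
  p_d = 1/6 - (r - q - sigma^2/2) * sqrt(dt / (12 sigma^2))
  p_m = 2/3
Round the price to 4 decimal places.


dt = T/N = 0.083333; dx = sigma*sqrt(3*dt) = 0.260000
u = exp(dx) = 1.296930; d = 1/u = 0.771052
p_u = 0.146442, p_m = 0.666667, p_d = 0.186891
Discount per step: exp(-r*dt) = 0.999250
Stock lattice S(k, j) with j the centered position index:
  k=0: S(0,+0) = 10.2600
  k=1: S(1,-1) = 7.9110; S(1,+0) = 10.2600; S(1,+1) = 13.3065
  k=2: S(2,-2) = 6.0998; S(2,-1) = 7.9110; S(2,+0) = 10.2600; S(2,+1) = 13.3065; S(2,+2) = 17.2576
  k=3: S(3,-3) = 4.7032; S(3,-2) = 6.0998; S(3,-1) = 7.9110; S(3,+0) = 10.2600; S(3,+1) = 13.3065; S(3,+2) = 17.2576; S(3,+3) = 22.3819
Terminal payoffs V(N, j) = max(S_T - K, 0):
  V(3,-3) = 0.000000; V(3,-2) = 0.000000; V(3,-1) = 0.000000; V(3,+0) = 0.000000; V(3,+1) = 2.866503; V(3,+2) = 6.817604; V(3,+3) = 11.941905
Backward induction: V(k, j) = exp(-r*dt) * [p_u * V(k+1, j+1) + p_m * V(k+1, j) + p_d * V(k+1, j-1)]
  V(2,-2) = exp(-r*dt) * [p_u*0.000000 + p_m*0.000000 + p_d*0.000000] = 0.000000
  V(2,-1) = exp(-r*dt) * [p_u*0.000000 + p_m*0.000000 + p_d*0.000000] = 0.000000
  V(2,+0) = exp(-r*dt) * [p_u*2.866503 + p_m*0.000000 + p_d*0.000000] = 0.419463
  V(2,+1) = exp(-r*dt) * [p_u*6.817604 + p_m*2.866503 + p_d*0.000000] = 2.907206
  V(2,+2) = exp(-r*dt) * [p_u*11.941905 + p_m*6.817604 + p_d*2.866503] = 6.824473
  V(1,-1) = exp(-r*dt) * [p_u*0.419463 + p_m*0.000000 + p_d*0.000000] = 0.061381
  V(1,+0) = exp(-r*dt) * [p_u*2.907206 + p_m*0.419463 + p_d*0.000000] = 0.704851
  V(1,+1) = exp(-r*dt) * [p_u*6.824473 + p_m*2.907206 + p_d*0.419463] = 3.013662
  V(0,+0) = exp(-r*dt) * [p_u*3.013662 + p_m*0.704851 + p_d*0.061381] = 0.922008

Answer: Price = V(0,0) = 0.9220


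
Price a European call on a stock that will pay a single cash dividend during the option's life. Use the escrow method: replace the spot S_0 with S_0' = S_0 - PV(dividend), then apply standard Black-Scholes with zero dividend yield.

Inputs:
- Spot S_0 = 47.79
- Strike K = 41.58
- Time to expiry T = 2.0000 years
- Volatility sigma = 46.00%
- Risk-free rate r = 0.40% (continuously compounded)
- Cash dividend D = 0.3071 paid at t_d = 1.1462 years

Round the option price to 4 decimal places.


Answer: Price = 14.6865

Derivation:
PV(D) = D * exp(-r * t_d) = 0.3071 * 0.99542569 = 0.30569523
S_0' = S_0 - PV(D) = 47.7900 - 0.30569523 = 47.48430477
d1 = (ln(S_0'/K) + (r + sigma^2/2)*T) / (sigma*sqrt(T)) = 0.54167446
d2 = d1 - sigma*sqrt(T) = -0.10886378
exp(-rT) = 0.99203191
N(d1) = 0.70597861; N(d2) = 0.45665527
C = S_0' * N(d1) - K * exp(-rT) * N(d2) = 47.48430477 * 0.70597861 - 41.5800 * 0.99203191 * 0.45665527 = 14.6865


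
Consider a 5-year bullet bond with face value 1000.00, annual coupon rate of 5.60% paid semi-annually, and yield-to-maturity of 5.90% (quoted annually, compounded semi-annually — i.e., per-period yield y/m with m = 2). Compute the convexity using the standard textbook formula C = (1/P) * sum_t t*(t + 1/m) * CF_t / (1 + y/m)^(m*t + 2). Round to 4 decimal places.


Coupon per period c = face * coupon_rate / m = 28.000000
Periods per year m = 2; per-period yield y/m = 0.029500
Number of cashflows N = 10
Cashflows (t years, CF_t, discount factor 1/(1+y/m)^(m*t), PV):
  t = 0.5000: CF_t = 28.000000, DF = 0.971345, PV = 27.197669
  t = 1.0000: CF_t = 28.000000, DF = 0.943512, PV = 26.418328
  t = 1.5000: CF_t = 28.000000, DF = 0.916476, PV = 25.661319
  t = 2.0000: CF_t = 28.000000, DF = 0.890214, PV = 24.926002
  t = 2.5000: CF_t = 28.000000, DF = 0.864706, PV = 24.211755
  t = 3.0000: CF_t = 28.000000, DF = 0.839928, PV = 23.517975
  t = 3.5000: CF_t = 28.000000, DF = 0.815860, PV = 22.844075
  t = 4.0000: CF_t = 28.000000, DF = 0.792482, PV = 22.189485
  t = 4.5000: CF_t = 28.000000, DF = 0.769773, PV = 21.553652
  t = 5.0000: CF_t = 1028.000000, DF = 0.747716, PV = 768.651723
Price P = sum_t PV_t = 987.171984
Convexity numerator sum_t t*(t + 1/m) * CF_t / (1+y/m)^(m*t + 2):
  t = 0.5000: term = 12.830660
  t = 1.0000: term = 37.389003
  t = 1.5000: term = 72.635266
  t = 2.0000: term = 117.589875
  t = 2.5000: term = 171.330561
  t = 3.0000: term = 232.989593
  t = 3.5000: term = 301.751132
  t = 4.0000: term = 376.848705
  t = 4.5000: term = 457.562779
  t = 5.0000: term = 19943.877458
Convexity = (1/P) * sum = 21724.805032 / 987.171984 = 22.007113

Answer: Convexity = 22.0071
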